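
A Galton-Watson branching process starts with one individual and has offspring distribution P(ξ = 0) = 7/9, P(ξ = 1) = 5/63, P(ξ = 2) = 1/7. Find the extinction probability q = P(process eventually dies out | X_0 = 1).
q = 1

Mean offspring μ = 0·7/9 + 1·5/63 + 2·1/7 = 23/63 ≤ 1. For μ ≤ 1 with offspring not concentrated at 1, the Galton-Watson process goes extinct almost surely, so q = 1.
(Algebraic check: The pgf is f(s) = 7/9 + 5/63·s + 1/7·s². The extinction probability q is the smallest fixed point of f in [0, 1]. Setting s = f(s):
  1/7·s² + (5/63 − 1)·s + 7/9 = 0
  1/7·s² − (7/9 + 1/7)·s + 7/9 = 0
which factors as (s − 1)·(1/7·s − 7/9) = 0, giving roots s = 1 and s = (7/9)/(1/7) = 49/9. Since 49/9 ≥ 1, the smallest root in [0, 1] is s = 1.)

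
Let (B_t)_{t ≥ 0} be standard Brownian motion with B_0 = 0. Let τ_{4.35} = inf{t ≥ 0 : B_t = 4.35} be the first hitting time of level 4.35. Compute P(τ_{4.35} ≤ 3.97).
P(τ_{4.35} ≤ 3.97) = 2(1 − Φ(4.35/√3.97)) = 2(1 − Φ(2.1832)) ≈ 0.0290

By the reflection principle for standard BM, P(τ_b ≤ t) = 2 · P(B_t ≥ b). Since B_t ~ N(0, t), P(B_t ≥ 4.35) = 1 − Φ(4.35/√t) = 1 − Φ(4.35/√3.97) = 1 − Φ(2.1832) ≈ 0.01451. Doubling: P(τ_{4.35} ≤ 3.97) ≈ 2 · 0.01451 = 0.02902 ≈ 0.0290.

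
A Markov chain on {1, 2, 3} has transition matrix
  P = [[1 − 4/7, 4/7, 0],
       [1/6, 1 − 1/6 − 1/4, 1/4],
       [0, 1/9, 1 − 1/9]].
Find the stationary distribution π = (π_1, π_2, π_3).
π = (7/85, 24/85, 54/85)

This is a birth-death chain on three states, which satisfies detailed balance: π_1 · P_{12} = π_2 · P_{21} and π_2 · P_{23} = π_3 · P_{32}.
From π_1 · 4/7 = π_2 · 1/6: π_2/π_1 = (4/7)/(1/6) = 24/7.
From π_2 · 1/4 = π_3 · 1/9: π_3/π_2 = (1/4)/(1/9) = 9/4.
Take π_1 proportional to 1; then unnormalized π = (1, 24/7, 54/7). Normalize by dividing by the sum 85/7:
  π = (7/85, 24/85, 54/85).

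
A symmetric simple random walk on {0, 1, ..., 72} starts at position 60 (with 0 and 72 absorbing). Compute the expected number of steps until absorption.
E[τ | X_0 = 60] = 720

Let v_k = E[τ | X_0 = k]. Boundary: v_0 = v_72 = 0. Recurrence: v_k = 1 + (v_{k-1} + v_{k+1})/2 for 1 ≤ k ≤ 71. The particular solution to v_k − (v_{k-1} + v_{k+1})/2 = 1 is v_k = −k^2. Adding homogeneous solution A + B k and matching boundaries gives v_k = k (72 − k). Substituting k = 60: v_60 = 60 · 12 = 720.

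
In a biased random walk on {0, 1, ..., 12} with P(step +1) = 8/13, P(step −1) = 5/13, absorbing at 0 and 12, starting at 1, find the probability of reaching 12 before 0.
P(hit 12 before 0) = (1 − (5/8)^1) / (1 − (5/8)^12) = 8589934592/22825112037

Let u_k denote P(reach 12 before 0 | start at k). Boundary: u_0 = 0, u_12 = 1. Recurrence: u_k = 8/13·u_{k+1} + 5/13·u_{k-1} for 1 ≤ k ≤ 11. Try u_k = A + B·r^k with r = q/p = (5/13)/(8/13) = 5/8. Substitution satisfies the recurrence; boundary conditions give:
  u_k = (1 − r^k) / (1 − r^N) = (1 − (5/8)^1) / (1 − (5/8)^12) = 8589934592/22825112037.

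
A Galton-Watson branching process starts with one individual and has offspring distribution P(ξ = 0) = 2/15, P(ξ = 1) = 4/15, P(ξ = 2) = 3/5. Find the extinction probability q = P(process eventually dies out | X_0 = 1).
q = 2/9

The pgf is f(s) = 2/15 + 4/15·s + 3/5·s². The extinction probability q is the smallest fixed point of f in [0, 1]. Setting s = f(s):
  3/5·s² + (4/15 − 1)·s + 2/15 = 0
  3/5·s² − (2/15 + 3/5)·s + 2/15 = 0
which factors as (s − 1)·(3/5·s − 2/15) = 0, giving roots s = 1 and s = (2/15)/(3/5) = 2/9.
Mean offspring μ = 4/15 + 2·3/5 = 22/15 > 1 (supercritical), so q < 1. The extinction probability is the smaller root: q = (2/15)/(3/5) = 2/9.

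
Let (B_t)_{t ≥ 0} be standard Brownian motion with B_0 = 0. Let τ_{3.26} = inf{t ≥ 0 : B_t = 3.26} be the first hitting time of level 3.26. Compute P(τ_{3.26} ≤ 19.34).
P(τ_{3.26} ≤ 19.34) = 2(1 − Φ(3.26/√19.34)) = 2(1 − Φ(0.7413)) ≈ 0.4585

By the reflection principle for standard BM, P(τ_b ≤ t) = 2 · P(B_t ≥ b). Since B_t ~ N(0, t), P(B_t ≥ 3.26) = 1 − Φ(3.26/√t) = 1 − Φ(3.26/√19.34) = 1 − Φ(0.7413) ≈ 0.22926. Doubling: P(τ_{3.26} ≤ 19.34) ≈ 2 · 0.22926 = 0.45852 ≈ 0.4585.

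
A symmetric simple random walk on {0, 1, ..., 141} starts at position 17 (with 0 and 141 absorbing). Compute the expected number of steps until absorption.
E[τ | X_0 = 17] = 2108

Let v_k = E[τ | X_0 = k]. Boundary: v_0 = v_141 = 0. Recurrence: v_k = 1 + (v_{k-1} + v_{k+1})/2 for 1 ≤ k ≤ 140. The particular solution to v_k − (v_{k-1} + v_{k+1})/2 = 1 is v_k = −k^2. Adding homogeneous solution A + B k and matching boundaries gives v_k = k (141 − k). Substituting k = 17: v_17 = 17 · 124 = 2108.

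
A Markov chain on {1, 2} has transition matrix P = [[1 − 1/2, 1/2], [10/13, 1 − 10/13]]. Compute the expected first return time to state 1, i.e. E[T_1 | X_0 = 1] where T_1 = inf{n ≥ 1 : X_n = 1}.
E[T_1 | X_0 = 1] = 1/π_1 = 33/20

For an irreducible recurrent Markov chain with stationary distribution π, E[T_i | X_0 = i] = 1/π_i (Kac's formula). Here π_1 = (10/13)/(1/2 + 10/13) = (10/13)/(33/26) = 20/33, so E[T_1 | X_0 = 1] = 1/π_1 = (1/2 + 10/13)/(10/13) = (33/26)/(10/13) = 33/20.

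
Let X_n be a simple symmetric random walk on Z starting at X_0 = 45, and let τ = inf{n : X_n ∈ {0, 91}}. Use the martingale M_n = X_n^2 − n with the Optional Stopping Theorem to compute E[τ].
E[τ] = 2070

M_n = X_n^2 − n is a martingale (since E[X_{n+1}^2 | F_n] = X_n^2 + 1). By OST (τ has finite mean in a bounded region), E[M_τ] = E[M_0] = X_0^2 − 0 = 45^2 = 2025. Also E[M_τ] = E[X_τ^2] − E[τ]. The walk exits at 0 or 91, with P(hit 91 first) = 45/91, so E[X_τ^2] = 91^2 · 45/91 + 0 = 4095. Thus E[τ] = E[X_τ^2] − E[M_τ] = 4095 − 2025 = 2070 = 45(91 − 45) = 2070.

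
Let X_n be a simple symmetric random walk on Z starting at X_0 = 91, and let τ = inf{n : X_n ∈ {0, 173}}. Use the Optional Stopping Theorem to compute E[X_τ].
E[X_τ] = 91

X_n is a martingale and τ is a bounded-mean stopping time (indeed τ is finite a.s. with bounded expectation since the walk is in a bounded region). By the OST, E[X_τ] = E[X_0] = 91. Equivalently: E[X_τ] = 173 · P(hit 173 first) + 0 · P(hit 0 first) = 173 · (91/173) = 91.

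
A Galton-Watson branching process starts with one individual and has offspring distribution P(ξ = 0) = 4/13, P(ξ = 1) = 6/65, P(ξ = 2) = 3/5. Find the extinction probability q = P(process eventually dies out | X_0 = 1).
q = 20/39

The pgf is f(s) = 4/13 + 6/65·s + 3/5·s². The extinction probability q is the smallest fixed point of f in [0, 1]. Setting s = f(s):
  3/5·s² + (6/65 − 1)·s + 4/13 = 0
  3/5·s² − (4/13 + 3/5)·s + 4/13 = 0
which factors as (s − 1)·(3/5·s − 4/13) = 0, giving roots s = 1 and s = (4/13)/(3/5) = 20/39.
Mean offspring μ = 6/65 + 2·3/5 = 84/65 > 1 (supercritical), so q < 1. The extinction probability is the smaller root: q = (4/13)/(3/5) = 20/39.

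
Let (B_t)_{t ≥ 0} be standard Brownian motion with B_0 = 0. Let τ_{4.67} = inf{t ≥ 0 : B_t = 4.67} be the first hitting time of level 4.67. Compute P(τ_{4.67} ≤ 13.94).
P(τ_{4.67} ≤ 13.94) = 2(1 − Φ(4.67/√13.94)) = 2(1 − Φ(1.2508)) ≈ 0.2110

By the reflection principle for standard BM, P(τ_b ≤ t) = 2 · P(B_t ≥ b). Since B_t ~ N(0, t), P(B_t ≥ 4.67) = 1 − Φ(4.67/√t) = 1 − Φ(4.67/√13.94) = 1 − Φ(1.2508) ≈ 0.10550. Doubling: P(τ_{4.67} ≤ 13.94) ≈ 2 · 0.10550 = 0.21100 ≈ 0.2110.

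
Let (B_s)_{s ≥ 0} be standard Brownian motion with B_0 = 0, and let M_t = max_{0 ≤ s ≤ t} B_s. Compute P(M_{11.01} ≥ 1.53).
P(M_{11.01} ≥ 1.53) = 2·P(B_{11.01} ≥ 1.53) = 2(1 − Φ(1.53/√11.01)) ≈ 0.6447

By the reflection principle for Brownian motion, P(M_t ≥ a) = 2 · P(B_t ≥ a) for a ≥ 0. Since B_t ~ N(0, t), P(B_t ≥ 1.53) = 1 − Φ(1.53/√t) = 1 − Φ(1.53/√11.01) = 1 − Φ(0.4611). So
  P(M_{11.01} ≥ 1.53) = 2(1 − Φ(0.4611)) ≈ 0.6447.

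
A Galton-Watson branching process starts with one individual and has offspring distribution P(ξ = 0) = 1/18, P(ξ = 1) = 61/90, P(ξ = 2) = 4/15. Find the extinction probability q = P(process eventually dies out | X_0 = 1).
q = 5/24

The pgf is f(s) = 1/18 + 61/90·s + 4/15·s². The extinction probability q is the smallest fixed point of f in [0, 1]. Setting s = f(s):
  4/15·s² + (61/90 − 1)·s + 1/18 = 0
  4/15·s² − (1/18 + 4/15)·s + 1/18 = 0
which factors as (s − 1)·(4/15·s − 1/18) = 0, giving roots s = 1 and s = (1/18)/(4/15) = 5/24.
Mean offspring μ = 61/90 + 2·4/15 = 109/90 > 1 (supercritical), so q < 1. The extinction probability is the smaller root: q = (1/18)/(4/15) = 5/24.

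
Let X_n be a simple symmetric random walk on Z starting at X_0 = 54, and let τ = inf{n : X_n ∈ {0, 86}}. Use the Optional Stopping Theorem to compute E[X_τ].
E[X_τ] = 54

X_n is a martingale and τ is a bounded-mean stopping time (indeed τ is finite a.s. with bounded expectation since the walk is in a bounded region). By the OST, E[X_τ] = E[X_0] = 54. Equivalently: E[X_τ] = 86 · P(hit 86 first) + 0 · P(hit 0 first) = 86 · (54/86) = 54.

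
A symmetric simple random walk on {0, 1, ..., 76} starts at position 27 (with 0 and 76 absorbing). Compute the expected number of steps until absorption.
E[τ | X_0 = 27] = 1323

Let v_k = E[τ | X_0 = k]. Boundary: v_0 = v_76 = 0. Recurrence: v_k = 1 + (v_{k-1} + v_{k+1})/2 for 1 ≤ k ≤ 75. The particular solution to v_k − (v_{k-1} + v_{k+1})/2 = 1 is v_k = −k^2. Adding homogeneous solution A + B k and matching boundaries gives v_k = k (76 − k). Substituting k = 27: v_27 = 27 · 49 = 1323.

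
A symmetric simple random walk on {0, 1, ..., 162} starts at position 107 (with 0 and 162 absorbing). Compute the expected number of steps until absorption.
E[τ | X_0 = 107] = 5885

Let v_k = E[τ | X_0 = k]. Boundary: v_0 = v_162 = 0. Recurrence: v_k = 1 + (v_{k-1} + v_{k+1})/2 for 1 ≤ k ≤ 161. The particular solution to v_k − (v_{k-1} + v_{k+1})/2 = 1 is v_k = −k^2. Adding homogeneous solution A + B k and matching boundaries gives v_k = k (162 − k). Substituting k = 107: v_107 = 107 · 55 = 5885.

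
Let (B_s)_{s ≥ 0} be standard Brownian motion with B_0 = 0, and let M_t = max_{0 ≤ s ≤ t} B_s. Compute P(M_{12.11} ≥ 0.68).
P(M_{12.11} ≥ 0.68) = 2·P(B_{12.11} ≥ 0.68) = 2(1 − Φ(0.68/√12.11)) ≈ 0.8451

By the reflection principle for Brownian motion, P(M_t ≥ a) = 2 · P(B_t ≥ a) for a ≥ 0. Since B_t ~ N(0, t), P(B_t ≥ 0.68) = 1 − Φ(0.68/√t) = 1 − Φ(0.68/√12.11) = 1 − Φ(0.1954). So
  P(M_{12.11} ≥ 0.68) = 2(1 − Φ(0.1954)) ≈ 0.8451.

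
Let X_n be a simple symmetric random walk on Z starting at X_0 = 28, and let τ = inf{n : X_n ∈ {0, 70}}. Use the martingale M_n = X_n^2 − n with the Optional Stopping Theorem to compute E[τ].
E[τ] = 1176

M_n = X_n^2 − n is a martingale (since E[X_{n+1}^2 | F_n] = X_n^2 + 1). By OST (τ has finite mean in a bounded region), E[M_τ] = E[M_0] = X_0^2 − 0 = 28^2 = 784. Also E[M_τ] = E[X_τ^2] − E[τ]. The walk exits at 0 or 70, with P(hit 70 first) = 28/70, so E[X_τ^2] = 70^2 · 28/70 + 0 = 1960. Thus E[τ] = E[X_τ^2] − E[M_τ] = 1960 − 784 = 1176 = 28(70 − 28) = 1176.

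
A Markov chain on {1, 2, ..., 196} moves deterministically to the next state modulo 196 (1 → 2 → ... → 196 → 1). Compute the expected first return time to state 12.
E[T_12 | X_0 = 12] = 196

The chain cycles deterministically, so starting at state 12 it returns in exactly 196 steps. Equivalently, the stationary distribution is uniform π_j = 1/196 for every state j, so by Kac's formula E[T_12] = 1/π_12 = 196.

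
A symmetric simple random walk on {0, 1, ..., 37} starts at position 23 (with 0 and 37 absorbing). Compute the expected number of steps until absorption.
E[τ | X_0 = 23] = 322

Let v_k = E[τ | X_0 = k]. Boundary: v_0 = v_37 = 0. Recurrence: v_k = 1 + (v_{k-1} + v_{k+1})/2 for 1 ≤ k ≤ 36. The particular solution to v_k − (v_{k-1} + v_{k+1})/2 = 1 is v_k = −k^2. Adding homogeneous solution A + B k and matching boundaries gives v_k = k (37 − k). Substituting k = 23: v_23 = 23 · 14 = 322.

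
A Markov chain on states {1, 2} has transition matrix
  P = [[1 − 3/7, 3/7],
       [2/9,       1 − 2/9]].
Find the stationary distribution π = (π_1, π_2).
π_1 = 14/41, π_2 = 27/41

Solve πP = π with π_1 + π_2 = 1. From πP = π: π_1 · (1 − 3/7) + π_2 · 2/9 = π_1 ⇒ π_2 · 2/9 = π_1 · 3/7 ⇒ π_2/π_1 = (3/7)/(2/9) = 27/14. Together with π_1 + π_2 = 1:
  π_1 = (2/9)/(3/7 + 2/9) = (2/9)/(41/63) = 14/41,
  π_2 = (3/7)/(3/7 + 2/9) = (3/7)/(41/63) = 27/41.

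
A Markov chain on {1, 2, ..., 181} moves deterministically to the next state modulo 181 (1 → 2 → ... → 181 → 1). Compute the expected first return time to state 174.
E[T_174 | X_0 = 174] = 181

The chain cycles deterministically, so starting at state 174 it returns in exactly 181 steps. Equivalently, the stationary distribution is uniform π_j = 1/181 for every state j, so by Kac's formula E[T_174] = 1/π_174 = 181.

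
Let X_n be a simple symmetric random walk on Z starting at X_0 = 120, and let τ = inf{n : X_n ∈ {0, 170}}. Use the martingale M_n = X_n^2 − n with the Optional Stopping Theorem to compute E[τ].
E[τ] = 6000

M_n = X_n^2 − n is a martingale (since E[X_{n+1}^2 | F_n] = X_n^2 + 1). By OST (τ has finite mean in a bounded region), E[M_τ] = E[M_0] = X_0^2 − 0 = 120^2 = 14400. Also E[M_τ] = E[X_τ^2] − E[τ]. The walk exits at 0 or 170, with P(hit 170 first) = 120/170, so E[X_τ^2] = 170^2 · 120/170 + 0 = 20400. Thus E[τ] = E[X_τ^2] − E[M_τ] = 20400 − 14400 = 6000 = 120(170 − 120) = 6000.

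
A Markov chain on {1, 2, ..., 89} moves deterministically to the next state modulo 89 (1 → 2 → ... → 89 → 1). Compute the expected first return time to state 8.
E[T_8 | X_0 = 8] = 89

The chain cycles deterministically, so starting at state 8 it returns in exactly 89 steps. Equivalently, the stationary distribution is uniform π_j = 1/89 for every state j, so by Kac's formula E[T_8] = 1/π_8 = 89.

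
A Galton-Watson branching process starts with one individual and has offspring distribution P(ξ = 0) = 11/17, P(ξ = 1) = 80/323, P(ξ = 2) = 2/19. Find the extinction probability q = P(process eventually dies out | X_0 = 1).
q = 1

Mean offspring μ = 0·11/17 + 1·80/323 + 2·2/19 = 148/323 ≤ 1. For μ ≤ 1 with offspring not concentrated at 1, the Galton-Watson process goes extinct almost surely, so q = 1.
(Algebraic check: The pgf is f(s) = 11/17 + 80/323·s + 2/19·s². The extinction probability q is the smallest fixed point of f in [0, 1]. Setting s = f(s):
  2/19·s² + (80/323 − 1)·s + 11/17 = 0
  2/19·s² − (11/17 + 2/19)·s + 11/17 = 0
which factors as (s − 1)·(2/19·s − 11/17) = 0, giving roots s = 1 and s = (11/17)/(2/19) = 209/34. Since 209/34 ≥ 1, the smallest root in [0, 1] is s = 1.)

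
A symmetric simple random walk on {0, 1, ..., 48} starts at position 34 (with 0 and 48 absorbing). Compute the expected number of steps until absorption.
E[τ | X_0 = 34] = 476

Let v_k = E[τ | X_0 = k]. Boundary: v_0 = v_48 = 0. Recurrence: v_k = 1 + (v_{k-1} + v_{k+1})/2 for 1 ≤ k ≤ 47. The particular solution to v_k − (v_{k-1} + v_{k+1})/2 = 1 is v_k = −k^2. Adding homogeneous solution A + B k and matching boundaries gives v_k = k (48 − k). Substituting k = 34: v_34 = 34 · 14 = 476.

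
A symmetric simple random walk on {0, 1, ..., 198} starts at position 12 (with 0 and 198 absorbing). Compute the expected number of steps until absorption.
E[τ | X_0 = 12] = 2232

Let v_k = E[τ | X_0 = k]. Boundary: v_0 = v_198 = 0. Recurrence: v_k = 1 + (v_{k-1} + v_{k+1})/2 for 1 ≤ k ≤ 197. The particular solution to v_k − (v_{k-1} + v_{k+1})/2 = 1 is v_k = −k^2. Adding homogeneous solution A + B k and matching boundaries gives v_k = k (198 − k). Substituting k = 12: v_12 = 12 · 186 = 2232.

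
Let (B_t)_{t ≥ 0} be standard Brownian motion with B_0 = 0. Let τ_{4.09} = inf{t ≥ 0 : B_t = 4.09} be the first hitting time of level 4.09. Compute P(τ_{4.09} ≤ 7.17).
P(τ_{4.09} ≤ 7.17) = 2(1 − Φ(4.09/√7.17)) = 2(1 − Φ(1.5274)) ≈ 0.1267

By the reflection principle for standard BM, P(τ_b ≤ t) = 2 · P(B_t ≥ b). Since B_t ~ N(0, t), P(B_t ≥ 4.09) = 1 − Φ(4.09/√t) = 1 − Φ(4.09/√7.17) = 1 − Φ(1.5274) ≈ 0.06333. Doubling: P(τ_{4.09} ≤ 7.17) ≈ 2 · 0.06333 = 0.12666 ≈ 0.1267.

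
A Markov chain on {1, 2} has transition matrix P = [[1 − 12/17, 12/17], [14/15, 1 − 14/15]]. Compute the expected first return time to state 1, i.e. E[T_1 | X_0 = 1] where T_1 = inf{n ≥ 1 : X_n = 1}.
E[T_1 | X_0 = 1] = 1/π_1 = 209/119

For an irreducible recurrent Markov chain with stationary distribution π, E[T_i | X_0 = i] = 1/π_i (Kac's formula). Here π_1 = (14/15)/(12/17 + 14/15) = (14/15)/(418/255) = 119/209, so E[T_1 | X_0 = 1] = 1/π_1 = (12/17 + 14/15)/(14/15) = (418/255)/(14/15) = 209/119.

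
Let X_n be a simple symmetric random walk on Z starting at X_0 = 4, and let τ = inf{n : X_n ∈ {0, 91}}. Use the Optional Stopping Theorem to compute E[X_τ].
E[X_τ] = 4

X_n is a martingale and τ is a bounded-mean stopping time (indeed τ is finite a.s. with bounded expectation since the walk is in a bounded region). By the OST, E[X_τ] = E[X_0] = 4. Equivalently: E[X_τ] = 91 · P(hit 91 first) + 0 · P(hit 0 first) = 91 · (4/91) = 4.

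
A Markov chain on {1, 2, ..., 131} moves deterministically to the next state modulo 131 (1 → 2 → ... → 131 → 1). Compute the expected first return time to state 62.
E[T_62 | X_0 = 62] = 131

The chain cycles deterministically, so starting at state 62 it returns in exactly 131 steps. Equivalently, the stationary distribution is uniform π_j = 1/131 for every state j, so by Kac's formula E[T_62] = 1/π_62 = 131.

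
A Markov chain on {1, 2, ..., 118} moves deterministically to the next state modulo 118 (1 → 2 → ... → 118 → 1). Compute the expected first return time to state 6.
E[T_6 | X_0 = 6] = 118

The chain cycles deterministically, so starting at state 6 it returns in exactly 118 steps. Equivalently, the stationary distribution is uniform π_j = 1/118 for every state j, so by Kac's formula E[T_6] = 1/π_6 = 118.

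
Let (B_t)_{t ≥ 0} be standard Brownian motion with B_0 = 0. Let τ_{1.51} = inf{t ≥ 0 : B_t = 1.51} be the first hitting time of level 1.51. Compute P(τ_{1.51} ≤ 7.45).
P(τ_{1.51} ≤ 7.45) = 2(1 − Φ(1.51/√7.45)) = 2(1 − Φ(0.5532)) ≈ 0.5801

By the reflection principle for standard BM, P(τ_b ≤ t) = 2 · P(B_t ≥ b). Since B_t ~ N(0, t), P(B_t ≥ 1.51) = 1 − Φ(1.51/√t) = 1 − Φ(1.51/√7.45) = 1 − Φ(0.5532) ≈ 0.29006. Doubling: P(τ_{1.51} ≤ 7.45) ≈ 2 · 0.29006 = 0.58012 ≈ 0.5801.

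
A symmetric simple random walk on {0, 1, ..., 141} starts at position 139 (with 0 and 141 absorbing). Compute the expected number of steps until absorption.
E[τ | X_0 = 139] = 278

Let v_k = E[τ | X_0 = k]. Boundary: v_0 = v_141 = 0. Recurrence: v_k = 1 + (v_{k-1} + v_{k+1})/2 for 1 ≤ k ≤ 140. The particular solution to v_k − (v_{k-1} + v_{k+1})/2 = 1 is v_k = −k^2. Adding homogeneous solution A + B k and matching boundaries gives v_k = k (141 − k). Substituting k = 139: v_139 = 139 · 2 = 278.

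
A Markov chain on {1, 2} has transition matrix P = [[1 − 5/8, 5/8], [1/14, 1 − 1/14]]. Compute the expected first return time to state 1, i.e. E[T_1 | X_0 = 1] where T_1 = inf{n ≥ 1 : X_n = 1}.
E[T_1 | X_0 = 1] = 1/π_1 = 39/4

For an irreducible recurrent Markov chain with stationary distribution π, E[T_i | X_0 = i] = 1/π_i (Kac's formula). Here π_1 = (1/14)/(5/8 + 1/14) = (1/14)/(39/56) = 4/39, so E[T_1 | X_0 = 1] = 1/π_1 = (5/8 + 1/14)/(1/14) = (39/56)/(1/14) = 39/4.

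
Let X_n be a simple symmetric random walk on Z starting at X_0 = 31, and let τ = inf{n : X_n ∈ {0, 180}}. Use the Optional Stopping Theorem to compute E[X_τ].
E[X_τ] = 31

X_n is a martingale and τ is a bounded-mean stopping time (indeed τ is finite a.s. with bounded expectation since the walk is in a bounded region). By the OST, E[X_τ] = E[X_0] = 31. Equivalently: E[X_τ] = 180 · P(hit 180 first) + 0 · P(hit 0 first) = 180 · (31/180) = 31.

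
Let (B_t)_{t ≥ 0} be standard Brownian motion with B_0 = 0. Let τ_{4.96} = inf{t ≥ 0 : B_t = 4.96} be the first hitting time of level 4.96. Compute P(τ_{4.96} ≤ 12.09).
P(τ_{4.96} ≤ 12.09) = 2(1 − Φ(4.96/√12.09)) = 2(1 − Φ(1.4265)) ≈ 0.1537

By the reflection principle for standard BM, P(τ_b ≤ t) = 2 · P(B_t ≥ b). Since B_t ~ N(0, t), P(B_t ≥ 4.96) = 1 − Φ(4.96/√t) = 1 − Φ(4.96/√12.09) = 1 − Φ(1.4265) ≈ 0.07686. Doubling: P(τ_{4.96} ≤ 12.09) ≈ 2 · 0.07686 = 0.15372 ≈ 0.1537.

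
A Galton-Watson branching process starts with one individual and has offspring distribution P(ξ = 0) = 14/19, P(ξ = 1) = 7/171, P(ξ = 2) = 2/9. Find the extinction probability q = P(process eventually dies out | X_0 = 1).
q = 1

Mean offspring μ = 0·14/19 + 1·7/171 + 2·2/9 = 83/171 ≤ 1. For μ ≤ 1 with offspring not concentrated at 1, the Galton-Watson process goes extinct almost surely, so q = 1.
(Algebraic check: The pgf is f(s) = 14/19 + 7/171·s + 2/9·s². The extinction probability q is the smallest fixed point of f in [0, 1]. Setting s = f(s):
  2/9·s² + (7/171 − 1)·s + 14/19 = 0
  2/9·s² − (14/19 + 2/9)·s + 14/19 = 0
which factors as (s − 1)·(2/9·s − 14/19) = 0, giving roots s = 1 and s = (14/19)/(2/9) = 63/19. Since 63/19 ≥ 1, the smallest root in [0, 1] is s = 1.)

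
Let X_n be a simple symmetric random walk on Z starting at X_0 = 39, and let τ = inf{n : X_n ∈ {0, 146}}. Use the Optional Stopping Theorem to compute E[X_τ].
E[X_τ] = 39

X_n is a martingale and τ is a bounded-mean stopping time (indeed τ is finite a.s. with bounded expectation since the walk is in a bounded region). By the OST, E[X_τ] = E[X_0] = 39. Equivalently: E[X_τ] = 146 · P(hit 146 first) + 0 · P(hit 0 first) = 146 · (39/146) = 39.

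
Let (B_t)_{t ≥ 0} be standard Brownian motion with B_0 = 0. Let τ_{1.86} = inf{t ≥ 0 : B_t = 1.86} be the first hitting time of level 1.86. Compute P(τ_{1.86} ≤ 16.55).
P(τ_{1.86} ≤ 16.55) = 2(1 − Φ(1.86/√16.55)) = 2(1 − Φ(0.4572)) ≈ 0.6475

By the reflection principle for standard BM, P(τ_b ≤ t) = 2 · P(B_t ≥ b). Since B_t ~ N(0, t), P(B_t ≥ 1.86) = 1 − Φ(1.86/√t) = 1 − Φ(1.86/√16.55) = 1 − Φ(0.4572) ≈ 0.32376. Doubling: P(τ_{1.86} ≤ 16.55) ≈ 2 · 0.32376 = 0.64752 ≈ 0.6475.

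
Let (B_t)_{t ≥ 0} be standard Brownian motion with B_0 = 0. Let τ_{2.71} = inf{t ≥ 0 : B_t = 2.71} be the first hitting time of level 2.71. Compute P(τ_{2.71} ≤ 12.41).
P(τ_{2.71} ≤ 12.41) = 2(1 − Φ(2.71/√12.41)) = 2(1 − Φ(0.7693)) ≈ 0.4417

By the reflection principle for standard BM, P(τ_b ≤ t) = 2 · P(B_t ≥ b). Since B_t ~ N(0, t), P(B_t ≥ 2.71) = 1 − Φ(2.71/√t) = 1 − Φ(2.71/√12.41) = 1 − Φ(0.7693) ≈ 0.22086. Doubling: P(τ_{2.71} ≤ 12.41) ≈ 2 · 0.22086 = 0.44172 ≈ 0.4417.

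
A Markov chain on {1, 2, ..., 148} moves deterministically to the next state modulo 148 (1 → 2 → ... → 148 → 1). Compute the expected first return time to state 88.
E[T_88 | X_0 = 88] = 148

The chain cycles deterministically, so starting at state 88 it returns in exactly 148 steps. Equivalently, the stationary distribution is uniform π_j = 1/148 for every state j, so by Kac's formula E[T_88] = 1/π_88 = 148.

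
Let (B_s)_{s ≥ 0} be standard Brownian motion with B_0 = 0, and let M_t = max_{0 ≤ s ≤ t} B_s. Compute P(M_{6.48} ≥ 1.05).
P(M_{6.48} ≥ 1.05) = 2·P(B_{6.48} ≥ 1.05) = 2(1 − Φ(1.05/√6.48)) ≈ 0.6800

By the reflection principle for Brownian motion, P(M_t ≥ a) = 2 · P(B_t ≥ a) for a ≥ 0. Since B_t ~ N(0, t), P(B_t ≥ 1.05) = 1 − Φ(1.05/√t) = 1 − Φ(1.05/√6.48) = 1 − Φ(0.4125). So
  P(M_{6.48} ≥ 1.05) = 2(1 − Φ(0.4125)) ≈ 0.6800.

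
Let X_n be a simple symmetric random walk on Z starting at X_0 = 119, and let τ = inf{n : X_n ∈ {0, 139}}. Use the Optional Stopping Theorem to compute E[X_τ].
E[X_τ] = 119

X_n is a martingale and τ is a bounded-mean stopping time (indeed τ is finite a.s. with bounded expectation since the walk is in a bounded region). By the OST, E[X_τ] = E[X_0] = 119. Equivalently: E[X_τ] = 139 · P(hit 139 first) + 0 · P(hit 0 first) = 139 · (119/139) = 119.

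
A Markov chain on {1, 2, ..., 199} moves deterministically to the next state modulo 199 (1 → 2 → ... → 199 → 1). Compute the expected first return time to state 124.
E[T_124 | X_0 = 124] = 199

The chain cycles deterministically, so starting at state 124 it returns in exactly 199 steps. Equivalently, the stationary distribution is uniform π_j = 1/199 for every state j, so by Kac's formula E[T_124] = 1/π_124 = 199.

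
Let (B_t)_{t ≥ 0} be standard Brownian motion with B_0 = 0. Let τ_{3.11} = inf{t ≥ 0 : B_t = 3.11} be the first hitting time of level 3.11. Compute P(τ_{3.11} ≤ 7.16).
P(τ_{3.11} ≤ 7.16) = 2(1 − Φ(3.11/√7.16)) = 2(1 − Φ(1.1623)) ≈ 0.2451

By the reflection principle for standard BM, P(τ_b ≤ t) = 2 · P(B_t ≥ b). Since B_t ~ N(0, t), P(B_t ≥ 3.11) = 1 − Φ(3.11/√t) = 1 − Φ(3.11/√7.16) = 1 − Φ(1.1623) ≈ 0.12256. Doubling: P(τ_{3.11} ≤ 7.16) ≈ 2 · 0.12256 = 0.24512 ≈ 0.2451.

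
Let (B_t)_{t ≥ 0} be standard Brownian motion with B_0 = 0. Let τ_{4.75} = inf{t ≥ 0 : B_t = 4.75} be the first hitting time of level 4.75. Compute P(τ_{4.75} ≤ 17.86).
P(τ_{4.75} ≤ 17.86) = 2(1 − Φ(4.75/√17.86)) = 2(1 − Φ(1.1240)) ≈ 0.2610

By the reflection principle for standard BM, P(τ_b ≤ t) = 2 · P(B_t ≥ b). Since B_t ~ N(0, t), P(B_t ≥ 4.75) = 1 − Φ(4.75/√t) = 1 − Φ(4.75/√17.86) = 1 − Φ(1.1240) ≈ 0.13051. Doubling: P(τ_{4.75} ≤ 17.86) ≈ 2 · 0.13051 = 0.26102 ≈ 0.2610.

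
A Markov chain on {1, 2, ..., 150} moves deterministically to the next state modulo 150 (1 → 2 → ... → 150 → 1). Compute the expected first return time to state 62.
E[T_62 | X_0 = 62] = 150

The chain cycles deterministically, so starting at state 62 it returns in exactly 150 steps. Equivalently, the stationary distribution is uniform π_j = 1/150 for every state j, so by Kac's formula E[T_62] = 1/π_62 = 150.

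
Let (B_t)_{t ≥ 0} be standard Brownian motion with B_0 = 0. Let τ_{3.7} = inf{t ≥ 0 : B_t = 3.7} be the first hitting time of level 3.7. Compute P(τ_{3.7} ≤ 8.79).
P(τ_{3.7} ≤ 8.79) = 2(1 − Φ(3.7/√8.79)) = 2(1 − Φ(1.2480)) ≈ 0.2120

By the reflection principle for standard BM, P(τ_b ≤ t) = 2 · P(B_t ≥ b). Since B_t ~ N(0, t), P(B_t ≥ 3.7) = 1 − Φ(3.7/√t) = 1 − Φ(3.7/√8.79) = 1 − Φ(1.2480) ≈ 0.10602. Doubling: P(τ_{3.7} ≤ 8.79) ≈ 2 · 0.10602 = 0.21204 ≈ 0.2120.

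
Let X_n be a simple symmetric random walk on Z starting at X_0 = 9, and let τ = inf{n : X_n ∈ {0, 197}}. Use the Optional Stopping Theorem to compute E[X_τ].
E[X_τ] = 9

X_n is a martingale and τ is a bounded-mean stopping time (indeed τ is finite a.s. with bounded expectation since the walk is in a bounded region). By the OST, E[X_τ] = E[X_0] = 9. Equivalently: E[X_τ] = 197 · P(hit 197 first) + 0 · P(hit 0 first) = 197 · (9/197) = 9.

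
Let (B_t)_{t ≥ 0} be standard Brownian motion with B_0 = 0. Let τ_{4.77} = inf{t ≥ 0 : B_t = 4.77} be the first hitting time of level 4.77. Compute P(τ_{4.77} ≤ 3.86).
P(τ_{4.77} ≤ 3.86) = 2(1 − Φ(4.77/√3.86)) = 2(1 − Φ(2.4279)) ≈ 0.0152

By the reflection principle for standard BM, P(τ_b ≤ t) = 2 · P(B_t ≥ b). Since B_t ~ N(0, t), P(B_t ≥ 4.77) = 1 − Φ(4.77/√t) = 1 − Φ(4.77/√3.86) = 1 − Φ(2.4279) ≈ 0.00759. Doubling: P(τ_{4.77} ≤ 3.86) ≈ 2 · 0.00759 = 0.01518 ≈ 0.0152.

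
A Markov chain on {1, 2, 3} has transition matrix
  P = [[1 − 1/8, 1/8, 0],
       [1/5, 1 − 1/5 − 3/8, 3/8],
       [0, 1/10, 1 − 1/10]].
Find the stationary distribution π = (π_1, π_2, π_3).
π = (32/127, 20/127, 75/127)

This is a birth-death chain on three states, which satisfies detailed balance: π_1 · P_{12} = π_2 · P_{21} and π_2 · P_{23} = π_3 · P_{32}.
From π_1 · 1/8 = π_2 · 1/5: π_2/π_1 = (1/8)/(1/5) = 5/8.
From π_2 · 3/8 = π_3 · 1/10: π_3/π_2 = (3/8)/(1/10) = 15/4.
Take π_1 proportional to 1; then unnormalized π = (1, 5/8, 75/32). Normalize by dividing by the sum 127/32:
  π = (32/127, 20/127, 75/127).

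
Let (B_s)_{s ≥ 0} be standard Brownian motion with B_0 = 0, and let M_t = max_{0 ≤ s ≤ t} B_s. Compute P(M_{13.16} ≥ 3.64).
P(M_{13.16} ≥ 3.64) = 2·P(B_{13.16} ≥ 3.64) = 2(1 − Φ(3.64/√13.16)) ≈ 0.3157

By the reflection principle for Brownian motion, P(M_t ≥ a) = 2 · P(B_t ≥ a) for a ≥ 0. Since B_t ~ N(0, t), P(B_t ≥ 3.64) = 1 − Φ(3.64/√t) = 1 − Φ(3.64/√13.16) = 1 − Φ(1.0034). So
  P(M_{13.16} ≥ 3.64) = 2(1 − Φ(1.0034)) ≈ 0.3157.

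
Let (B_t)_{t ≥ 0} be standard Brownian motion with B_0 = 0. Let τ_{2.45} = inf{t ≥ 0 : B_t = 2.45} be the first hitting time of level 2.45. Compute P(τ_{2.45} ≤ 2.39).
P(τ_{2.45} ≤ 2.39) = 2(1 − Φ(2.45/√2.39)) = 2(1 − Φ(1.5848)) ≈ 0.1130

By the reflection principle for standard BM, P(τ_b ≤ t) = 2 · P(B_t ≥ b). Since B_t ~ N(0, t), P(B_t ≥ 2.45) = 1 − Φ(2.45/√t) = 1 − Φ(2.45/√2.39) = 1 − Φ(1.5848) ≈ 0.05651. Doubling: P(τ_{2.45} ≤ 2.39) ≈ 2 · 0.05651 = 0.11302 ≈ 0.1130.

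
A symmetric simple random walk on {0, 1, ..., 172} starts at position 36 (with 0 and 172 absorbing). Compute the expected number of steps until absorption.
E[τ | X_0 = 36] = 4896

Let v_k = E[τ | X_0 = k]. Boundary: v_0 = v_172 = 0. Recurrence: v_k = 1 + (v_{k-1} + v_{k+1})/2 for 1 ≤ k ≤ 171. The particular solution to v_k − (v_{k-1} + v_{k+1})/2 = 1 is v_k = −k^2. Adding homogeneous solution A + B k and matching boundaries gives v_k = k (172 − k). Substituting k = 36: v_36 = 36 · 136 = 4896.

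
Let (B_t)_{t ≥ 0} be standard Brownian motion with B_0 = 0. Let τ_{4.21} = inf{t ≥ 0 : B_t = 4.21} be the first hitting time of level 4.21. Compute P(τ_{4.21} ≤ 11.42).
P(τ_{4.21} ≤ 11.42) = 2(1 − Φ(4.21/√11.42)) = 2(1 − Φ(1.2458)) ≈ 0.2128

By the reflection principle for standard BM, P(τ_b ≤ t) = 2 · P(B_t ≥ b). Since B_t ~ N(0, t), P(B_t ≥ 4.21) = 1 − Φ(4.21/√t) = 1 − Φ(4.21/√11.42) = 1 − Φ(1.2458) ≈ 0.10642. Doubling: P(τ_{4.21} ≤ 11.42) ≈ 2 · 0.10642 = 0.21284 ≈ 0.2128.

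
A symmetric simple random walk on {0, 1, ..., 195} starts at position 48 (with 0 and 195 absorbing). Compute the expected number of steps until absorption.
E[τ | X_0 = 48] = 7056

Let v_k = E[τ | X_0 = k]. Boundary: v_0 = v_195 = 0. Recurrence: v_k = 1 + (v_{k-1} + v_{k+1})/2 for 1 ≤ k ≤ 194. The particular solution to v_k − (v_{k-1} + v_{k+1})/2 = 1 is v_k = −k^2. Adding homogeneous solution A + B k and matching boundaries gives v_k = k (195 − k). Substituting k = 48: v_48 = 48 · 147 = 7056.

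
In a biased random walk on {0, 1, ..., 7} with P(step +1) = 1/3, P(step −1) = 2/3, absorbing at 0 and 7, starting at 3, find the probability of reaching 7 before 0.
P(hit 7 before 0) = (1 − (2)^3) / (1 − (2)^7) = 7/127

Let u_k denote P(reach 7 before 0 | start at k). Boundary: u_0 = 0, u_7 = 1. Recurrence: u_k = 1/3·u_{k+1} + 2/3·u_{k-1} for 1 ≤ k ≤ 6. Try u_k = A + B·r^k with r = q/p = (2/3)/(1/3) = 2. Substitution satisfies the recurrence; boundary conditions give:
  u_k = (1 − r^k) / (1 − r^N) = (1 − (2)^3) / (1 − (2)^7) = 7/127.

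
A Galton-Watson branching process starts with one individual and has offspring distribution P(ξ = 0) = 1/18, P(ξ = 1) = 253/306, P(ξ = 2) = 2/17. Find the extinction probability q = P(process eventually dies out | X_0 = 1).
q = 17/36

The pgf is f(s) = 1/18 + 253/306·s + 2/17·s². The extinction probability q is the smallest fixed point of f in [0, 1]. Setting s = f(s):
  2/17·s² + (253/306 − 1)·s + 1/18 = 0
  2/17·s² − (1/18 + 2/17)·s + 1/18 = 0
which factors as (s − 1)·(2/17·s − 1/18) = 0, giving roots s = 1 and s = (1/18)/(2/17) = 17/36.
Mean offspring μ = 253/306 + 2·2/17 = 325/306 > 1 (supercritical), so q < 1. The extinction probability is the smaller root: q = (1/18)/(2/17) = 17/36.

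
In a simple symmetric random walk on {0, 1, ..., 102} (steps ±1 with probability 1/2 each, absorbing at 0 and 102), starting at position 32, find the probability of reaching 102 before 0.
P(hit 102 before 0) = 32/102 = 16/51

Let u_k = P(hit 102 before 0 | start at k). Then u_0 = 0, u_102 = 1, and u_k = u_{k-1}/2 + u_{k+1}/2 for 1 ≤ k ≤ 101. This harmonic recurrence is solved by u_k = k/102, giving u_32 = 32/102 = 16/51.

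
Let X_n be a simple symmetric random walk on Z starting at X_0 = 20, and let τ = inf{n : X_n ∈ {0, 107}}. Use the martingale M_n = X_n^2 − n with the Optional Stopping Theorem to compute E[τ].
E[τ] = 1740

M_n = X_n^2 − n is a martingale (since E[X_{n+1}^2 | F_n] = X_n^2 + 1). By OST (τ has finite mean in a bounded region), E[M_τ] = E[M_0] = X_0^2 − 0 = 20^2 = 400. Also E[M_τ] = E[X_τ^2] − E[τ]. The walk exits at 0 or 107, with P(hit 107 first) = 20/107, so E[X_τ^2] = 107^2 · 20/107 + 0 = 2140. Thus E[τ] = E[X_τ^2] − E[M_τ] = 2140 − 400 = 1740 = 20(107 − 20) = 1740.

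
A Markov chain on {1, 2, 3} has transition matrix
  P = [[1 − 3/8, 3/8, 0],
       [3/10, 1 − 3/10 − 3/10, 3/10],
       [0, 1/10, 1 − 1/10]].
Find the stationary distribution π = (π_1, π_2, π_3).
π = (1/6, 5/24, 5/8)

This is a birth-death chain on three states, which satisfies detailed balance: π_1 · P_{12} = π_2 · P_{21} and π_2 · P_{23} = π_3 · P_{32}.
From π_1 · 3/8 = π_2 · 3/10: π_2/π_1 = (3/8)/(3/10) = 5/4.
From π_2 · 3/10 = π_3 · 1/10: π_3/π_2 = (3/10)/(1/10) = 3.
Take π_1 proportional to 1; then unnormalized π = (1, 5/4, 15/4). Normalize by dividing by the sum 6:
  π = (1/6, 5/24, 5/8).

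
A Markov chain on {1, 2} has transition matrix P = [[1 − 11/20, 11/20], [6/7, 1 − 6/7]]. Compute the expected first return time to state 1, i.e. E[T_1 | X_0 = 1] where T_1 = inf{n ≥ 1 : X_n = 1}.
E[T_1 | X_0 = 1] = 1/π_1 = 197/120

For an irreducible recurrent Markov chain with stationary distribution π, E[T_i | X_0 = i] = 1/π_i (Kac's formula). Here π_1 = (6/7)/(11/20 + 6/7) = (6/7)/(197/140) = 120/197, so E[T_1 | X_0 = 1] = 1/π_1 = (11/20 + 6/7)/(6/7) = (197/140)/(6/7) = 197/120.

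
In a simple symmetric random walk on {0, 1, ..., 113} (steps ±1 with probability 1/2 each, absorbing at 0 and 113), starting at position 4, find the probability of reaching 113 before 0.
P(hit 113 before 0) = 4/113

Let u_k = P(hit 113 before 0 | start at k). Then u_0 = 0, u_113 = 1, and u_k = u_{k-1}/2 + u_{k+1}/2 for 1 ≤ k ≤ 112. This harmonic recurrence is solved by u_k = k/113, giving u_4 = 4/113.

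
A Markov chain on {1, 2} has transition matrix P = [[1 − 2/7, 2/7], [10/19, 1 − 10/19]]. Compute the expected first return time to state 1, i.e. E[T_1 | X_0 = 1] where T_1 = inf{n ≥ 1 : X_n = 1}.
E[T_1 | X_0 = 1] = 1/π_1 = 54/35

For an irreducible recurrent Markov chain with stationary distribution π, E[T_i | X_0 = i] = 1/π_i (Kac's formula). Here π_1 = (10/19)/(2/7 + 10/19) = (10/19)/(108/133) = 35/54, so E[T_1 | X_0 = 1] = 1/π_1 = (2/7 + 10/19)/(10/19) = (108/133)/(10/19) = 54/35.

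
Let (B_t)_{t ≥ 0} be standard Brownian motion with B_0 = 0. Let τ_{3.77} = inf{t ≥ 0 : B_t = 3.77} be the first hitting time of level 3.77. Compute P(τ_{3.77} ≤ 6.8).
P(τ_{3.77} ≤ 6.8) = 2(1 − Φ(3.77/√6.8)) = 2(1 − Φ(1.4457)) ≈ 0.1483

By the reflection principle for standard BM, P(τ_b ≤ t) = 2 · P(B_t ≥ b). Since B_t ~ N(0, t), P(B_t ≥ 3.77) = 1 − Φ(3.77/√t) = 1 − Φ(3.77/√6.8) = 1 − Φ(1.4457) ≈ 0.07413. Doubling: P(τ_{3.77} ≤ 6.8) ≈ 2 · 0.07413 = 0.14826 ≈ 0.1483.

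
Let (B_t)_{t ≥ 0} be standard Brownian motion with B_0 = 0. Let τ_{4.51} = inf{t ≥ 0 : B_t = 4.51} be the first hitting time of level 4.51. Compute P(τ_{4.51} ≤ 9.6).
P(τ_{4.51} ≤ 9.6) = 2(1 − Φ(4.51/√9.6)) = 2(1 − Φ(1.4556)) ≈ 0.1455

By the reflection principle for standard BM, P(τ_b ≤ t) = 2 · P(B_t ≥ b). Since B_t ~ N(0, t), P(B_t ≥ 4.51) = 1 − Φ(4.51/√t) = 1 − Φ(4.51/√9.6) = 1 − Φ(1.4556) ≈ 0.07275. Doubling: P(τ_{4.51} ≤ 9.6) ≈ 2 · 0.07275 = 0.14550 ≈ 0.1455.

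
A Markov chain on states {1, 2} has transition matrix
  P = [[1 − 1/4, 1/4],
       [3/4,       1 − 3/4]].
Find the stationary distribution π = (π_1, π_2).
π_1 = 3/4, π_2 = 1/4

Solve πP = π with π_1 + π_2 = 1. From πP = π: π_1 · (1 − 1/4) + π_2 · 3/4 = π_1 ⇒ π_2 · 3/4 = π_1 · 1/4 ⇒ π_2/π_1 = (1/4)/(3/4) = 1/3. Together with π_1 + π_2 = 1:
  π_1 = (3/4)/(1/4 + 3/4) = (3/4)/(1) = 3/4,
  π_2 = (1/4)/(1/4 + 3/4) = (1/4)/(1) = 1/4.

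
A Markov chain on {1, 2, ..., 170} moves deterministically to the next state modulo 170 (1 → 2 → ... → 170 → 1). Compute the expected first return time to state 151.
E[T_151 | X_0 = 151] = 170

The chain cycles deterministically, so starting at state 151 it returns in exactly 170 steps. Equivalently, the stationary distribution is uniform π_j = 1/170 for every state j, so by Kac's formula E[T_151] = 1/π_151 = 170.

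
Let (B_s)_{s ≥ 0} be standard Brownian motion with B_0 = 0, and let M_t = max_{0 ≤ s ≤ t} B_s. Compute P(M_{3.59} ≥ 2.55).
P(M_{3.59} ≥ 2.55) = 2·P(B_{3.59} ≥ 2.55) = 2(1 − Φ(2.55/√3.59)) ≈ 0.1784

By the reflection principle for Brownian motion, P(M_t ≥ a) = 2 · P(B_t ≥ a) for a ≥ 0. Since B_t ~ N(0, t), P(B_t ≥ 2.55) = 1 − Φ(2.55/√t) = 1 − Φ(2.55/√3.59) = 1 − Φ(1.3458). So
  P(M_{3.59} ≥ 2.55) = 2(1 − Φ(1.3458)) ≈ 0.1784.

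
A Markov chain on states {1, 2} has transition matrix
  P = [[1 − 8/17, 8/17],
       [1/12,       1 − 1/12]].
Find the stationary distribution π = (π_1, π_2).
π_1 = 17/113, π_2 = 96/113

Solve πP = π with π_1 + π_2 = 1. From πP = π: π_1 · (1 − 8/17) + π_2 · 1/12 = π_1 ⇒ π_2 · 1/12 = π_1 · 8/17 ⇒ π_2/π_1 = (8/17)/(1/12) = 96/17. Together with π_1 + π_2 = 1:
  π_1 = (1/12)/(8/17 + 1/12) = (1/12)/(113/204) = 17/113,
  π_2 = (8/17)/(8/17 + 1/12) = (8/17)/(113/204) = 96/113.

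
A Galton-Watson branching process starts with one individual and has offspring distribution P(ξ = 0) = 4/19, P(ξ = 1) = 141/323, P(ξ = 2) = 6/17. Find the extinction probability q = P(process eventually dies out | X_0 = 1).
q = 34/57

The pgf is f(s) = 4/19 + 141/323·s + 6/17·s². The extinction probability q is the smallest fixed point of f in [0, 1]. Setting s = f(s):
  6/17·s² + (141/323 − 1)·s + 4/19 = 0
  6/17·s² − (4/19 + 6/17)·s + 4/19 = 0
which factors as (s − 1)·(6/17·s − 4/19) = 0, giving roots s = 1 and s = (4/19)/(6/17) = 34/57.
Mean offspring μ = 141/323 + 2·6/17 = 369/323 > 1 (supercritical), so q < 1. The extinction probability is the smaller root: q = (4/19)/(6/17) = 34/57.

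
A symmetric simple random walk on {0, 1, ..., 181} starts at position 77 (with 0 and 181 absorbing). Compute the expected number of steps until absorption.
E[τ | X_0 = 77] = 8008

Let v_k = E[τ | X_0 = k]. Boundary: v_0 = v_181 = 0. Recurrence: v_k = 1 + (v_{k-1} + v_{k+1})/2 for 1 ≤ k ≤ 180. The particular solution to v_k − (v_{k-1} + v_{k+1})/2 = 1 is v_k = −k^2. Adding homogeneous solution A + B k and matching boundaries gives v_k = k (181 − k). Substituting k = 77: v_77 = 77 · 104 = 8008.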